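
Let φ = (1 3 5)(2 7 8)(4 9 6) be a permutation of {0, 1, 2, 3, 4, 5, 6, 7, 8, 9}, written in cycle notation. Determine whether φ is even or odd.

even

The cycle lengths are 3, 3, 3, 1.
A cycle is odd iff its length is even; φ has 0 even-length cycles, so sgn(φ) = (−1)^0 and φ is even.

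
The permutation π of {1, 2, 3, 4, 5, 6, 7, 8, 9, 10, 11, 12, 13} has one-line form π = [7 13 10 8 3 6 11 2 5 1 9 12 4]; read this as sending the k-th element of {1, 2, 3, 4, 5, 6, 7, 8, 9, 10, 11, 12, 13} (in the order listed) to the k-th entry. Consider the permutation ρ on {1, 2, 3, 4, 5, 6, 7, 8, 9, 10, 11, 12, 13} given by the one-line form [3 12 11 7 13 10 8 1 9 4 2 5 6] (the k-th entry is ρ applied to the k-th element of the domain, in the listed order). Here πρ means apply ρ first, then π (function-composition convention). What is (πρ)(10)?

8

ρ(10) = 4, then π(4) = 8; composing gives (πρ)(10) = 8.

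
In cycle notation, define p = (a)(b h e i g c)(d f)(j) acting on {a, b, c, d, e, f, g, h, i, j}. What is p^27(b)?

b lies in the 6-cycle (b h e i g c).
Since the cycle has length 6, p^27 acts on it the same as p^3 (27 mod 6 = 3).
Advancing 3 steps from b: b → h → e → i.

i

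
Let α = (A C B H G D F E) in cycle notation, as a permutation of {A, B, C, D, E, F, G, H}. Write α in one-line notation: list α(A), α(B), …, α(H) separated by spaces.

C H B F A E D G

Each element maps to the next entry in its cycle (wrapping to the front): A→C, B→H, C→B, D→F, E→A, F→E, G→D, H→G.
So the one-line form is C H B F A E D G.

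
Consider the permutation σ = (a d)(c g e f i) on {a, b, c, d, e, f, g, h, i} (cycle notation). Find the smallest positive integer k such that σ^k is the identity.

The disjoint cycles have lengths 5, 2, 1, 1.
The order is lcm(5, 2) = 10.

10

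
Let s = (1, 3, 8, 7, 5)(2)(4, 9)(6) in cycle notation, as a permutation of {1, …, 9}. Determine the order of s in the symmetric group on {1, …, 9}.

The disjoint cycles have lengths 5, 2, 1, 1.
The order is lcm(5, 2) = 10.

10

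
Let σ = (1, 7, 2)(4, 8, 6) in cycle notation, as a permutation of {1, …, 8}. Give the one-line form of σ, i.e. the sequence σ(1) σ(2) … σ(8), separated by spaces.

Image by image: 1→7, 2→1, 3→3, 4→8, 5→5, 6→4, 7→2, 8→6.
Listing these in domain order gives 7 1 3 8 5 4 2 6.

7 1 3 8 5 4 2 6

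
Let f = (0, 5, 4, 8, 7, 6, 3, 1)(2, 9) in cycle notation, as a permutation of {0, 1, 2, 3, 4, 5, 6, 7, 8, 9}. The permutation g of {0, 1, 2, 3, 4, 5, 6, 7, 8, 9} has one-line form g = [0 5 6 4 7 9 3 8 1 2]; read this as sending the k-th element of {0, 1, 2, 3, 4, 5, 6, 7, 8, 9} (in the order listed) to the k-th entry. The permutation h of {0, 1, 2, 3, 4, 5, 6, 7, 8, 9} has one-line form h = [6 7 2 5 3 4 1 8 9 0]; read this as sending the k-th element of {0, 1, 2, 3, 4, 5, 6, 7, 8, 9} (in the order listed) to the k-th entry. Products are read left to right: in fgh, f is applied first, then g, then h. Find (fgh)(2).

(fgh)(2) = h(g(f(2))). f(2) = 9, then g(9) = 2, then h(2) = 2, so the result is 2.

2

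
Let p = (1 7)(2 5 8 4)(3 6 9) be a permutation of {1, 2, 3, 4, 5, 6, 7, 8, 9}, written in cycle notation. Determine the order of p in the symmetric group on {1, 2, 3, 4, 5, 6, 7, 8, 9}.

12

The cycle type of p is (4, 3, 2).
The order is lcm(4, 3, 2) = 12.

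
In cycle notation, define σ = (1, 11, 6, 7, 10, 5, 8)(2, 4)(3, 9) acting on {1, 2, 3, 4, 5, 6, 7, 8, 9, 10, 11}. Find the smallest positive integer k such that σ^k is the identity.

14

The cycle type of σ is (7, 2, 2).
The order is lcm(7, 2, 2) = 14.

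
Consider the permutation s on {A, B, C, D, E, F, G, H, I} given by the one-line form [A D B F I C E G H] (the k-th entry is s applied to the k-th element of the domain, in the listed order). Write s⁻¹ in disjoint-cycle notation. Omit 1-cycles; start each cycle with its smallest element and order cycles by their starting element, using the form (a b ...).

First write s in disjoint cycles: (B D F C)(E I H G).
Reversing each cycle (and rotating so the smallest element leads) gives s⁻¹ = (B C F D)(E G H I).

(B C F D)(E G H I)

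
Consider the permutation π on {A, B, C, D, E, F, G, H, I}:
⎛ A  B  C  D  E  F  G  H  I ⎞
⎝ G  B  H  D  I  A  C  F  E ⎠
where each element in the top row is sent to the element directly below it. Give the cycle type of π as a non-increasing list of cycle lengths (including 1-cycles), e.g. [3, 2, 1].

The disjoint cycles are (A, G, C, H, F)(B)(D)(E, I), with lengths 5, 2, 1, 1 in non-increasing order.

[5, 2, 1, 1]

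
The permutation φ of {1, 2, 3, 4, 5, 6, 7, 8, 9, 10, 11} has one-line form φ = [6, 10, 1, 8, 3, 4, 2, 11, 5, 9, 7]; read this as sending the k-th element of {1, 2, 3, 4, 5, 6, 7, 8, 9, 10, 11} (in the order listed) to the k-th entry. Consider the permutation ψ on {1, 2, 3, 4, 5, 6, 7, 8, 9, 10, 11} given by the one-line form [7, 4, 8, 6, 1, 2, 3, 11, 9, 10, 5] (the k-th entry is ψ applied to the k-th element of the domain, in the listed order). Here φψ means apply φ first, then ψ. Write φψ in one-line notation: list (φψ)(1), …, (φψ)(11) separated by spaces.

2 10 7 11 8 6 4 5 1 9 3

(φψ)(x) = ψ(φ(x)). Computing each image: ψ(φ(1)) = ψ(6) = 2, ψ(φ(2)) = ψ(10) = 10, ψ(φ(3)) = ψ(1) = 7, ψ(φ(4)) = ψ(8) = 11, ψ(φ(5)) = ψ(3) = 8, ψ(φ(6)) = ψ(4) = 6, ψ(φ(7)) = ψ(2) = 4, ψ(φ(8)) = ψ(11) = 5, ψ(φ(9)) = ψ(5) = 1, ψ(φ(10)) = ψ(9) = 9, ψ(φ(11)) = ψ(7) = 3.
Hence φψ = [2 10 7 11 8 6 4 5 1 9 3].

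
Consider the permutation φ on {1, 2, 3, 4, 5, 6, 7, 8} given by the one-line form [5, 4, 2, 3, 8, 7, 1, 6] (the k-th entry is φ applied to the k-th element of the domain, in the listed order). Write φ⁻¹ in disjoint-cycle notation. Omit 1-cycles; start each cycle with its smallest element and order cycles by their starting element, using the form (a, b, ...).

First write φ in disjoint cycles: (1, 5, 8, 6, 7)(2, 4, 3).
Reversing each cycle (and rotating so the smallest element leads) gives φ⁻¹ = (1, 7, 6, 8, 5)(2, 3, 4).

(1, 7, 6, 8, 5)(2, 3, 4)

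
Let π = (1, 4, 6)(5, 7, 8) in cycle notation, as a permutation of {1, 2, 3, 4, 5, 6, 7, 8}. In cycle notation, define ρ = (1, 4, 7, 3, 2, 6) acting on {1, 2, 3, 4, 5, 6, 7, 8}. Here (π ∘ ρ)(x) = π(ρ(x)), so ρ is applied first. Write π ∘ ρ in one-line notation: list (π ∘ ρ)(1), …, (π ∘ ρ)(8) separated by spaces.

6 1 2 8 7 4 3 5

(π ∘ ρ)(x) = π(ρ(x)). Computing each image: π(ρ(1)) = π(4) = 6, π(ρ(2)) = π(6) = 1, π(ρ(3)) = π(2) = 2, π(ρ(4)) = π(7) = 8, π(ρ(5)) = π(5) = 7, π(ρ(6)) = π(1) = 4, π(ρ(7)) = π(3) = 3, π(ρ(8)) = π(8) = 5.
Hence π ∘ ρ = [6 1 2 8 7 4 3 5].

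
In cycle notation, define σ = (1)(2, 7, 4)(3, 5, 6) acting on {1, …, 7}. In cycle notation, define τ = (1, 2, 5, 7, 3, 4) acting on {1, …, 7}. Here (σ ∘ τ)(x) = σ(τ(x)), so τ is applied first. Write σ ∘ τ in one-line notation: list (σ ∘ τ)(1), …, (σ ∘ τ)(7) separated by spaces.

7 6 2 1 4 3 5

(σ ∘ τ)(x) = σ(τ(x)). Computing each image: σ(τ(1)) = σ(2) = 7, σ(τ(2)) = σ(5) = 6, σ(τ(3)) = σ(4) = 2, σ(τ(4)) = σ(1) = 1, σ(τ(5)) = σ(7) = 4, σ(τ(6)) = σ(6) = 3, σ(τ(7)) = σ(3) = 5.
Hence σ ∘ τ = [7 6 2 1 4 3 5].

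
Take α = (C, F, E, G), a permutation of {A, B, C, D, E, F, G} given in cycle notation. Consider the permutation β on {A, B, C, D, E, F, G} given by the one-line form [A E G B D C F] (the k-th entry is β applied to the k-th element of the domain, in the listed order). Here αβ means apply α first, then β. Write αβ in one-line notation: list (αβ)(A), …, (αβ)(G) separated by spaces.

A E C B F D G

(αβ)(x) = β(α(x)). Computing each image: β(α(A)) = β(A) = A, β(α(B)) = β(B) = E, β(α(C)) = β(F) = C, β(α(D)) = β(D) = B, β(α(E)) = β(G) = F, β(α(F)) = β(E) = D, β(α(G)) = β(C) = G.
Hence αβ = [A E C B F D G].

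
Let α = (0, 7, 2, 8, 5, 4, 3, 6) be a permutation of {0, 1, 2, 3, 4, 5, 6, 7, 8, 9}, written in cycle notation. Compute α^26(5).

5 lies in the 8-cycle (0, 7, 2, 8, 5, 4, 3, 6).
On an 8-cycle, α^8 is the identity, so α^26 = α^2 there (26 ≡ 2 mod 8).
Advancing 2 steps from 5: 5 → 4 → 3.

3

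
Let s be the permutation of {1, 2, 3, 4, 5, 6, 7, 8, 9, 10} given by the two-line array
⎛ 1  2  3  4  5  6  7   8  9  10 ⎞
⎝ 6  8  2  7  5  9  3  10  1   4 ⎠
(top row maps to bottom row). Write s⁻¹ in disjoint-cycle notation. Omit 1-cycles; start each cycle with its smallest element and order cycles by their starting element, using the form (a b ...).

(1 9 6)(2 3 7 4 10 8)

The cycle decomposition of s is (1 6 9)(2 8 10 4 7 3).
Reversing each cycle (and rotating so the smallest element leads) gives s⁻¹ = (1 9 6)(2 3 7 4 10 8).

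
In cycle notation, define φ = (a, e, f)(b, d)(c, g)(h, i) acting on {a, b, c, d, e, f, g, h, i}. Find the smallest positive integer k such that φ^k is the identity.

The disjoint cycles have lengths 3, 2, 2, 2.
The order is lcm(3, 2, 2, 2) = 6.

6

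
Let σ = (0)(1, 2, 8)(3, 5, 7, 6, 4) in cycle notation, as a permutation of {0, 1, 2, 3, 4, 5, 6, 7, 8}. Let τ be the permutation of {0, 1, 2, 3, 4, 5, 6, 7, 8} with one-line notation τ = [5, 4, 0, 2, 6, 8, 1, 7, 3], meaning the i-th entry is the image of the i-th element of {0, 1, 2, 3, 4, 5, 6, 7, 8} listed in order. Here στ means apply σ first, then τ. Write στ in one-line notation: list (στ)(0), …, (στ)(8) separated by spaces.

5 0 3 8 2 7 6 1 4

(στ)(x) = τ(σ(x)). Computing each image: τ(σ(0)) = τ(0) = 5, τ(σ(1)) = τ(2) = 0, τ(σ(2)) = τ(8) = 3, τ(σ(3)) = τ(5) = 8, τ(σ(4)) = τ(3) = 2, τ(σ(5)) = τ(7) = 7, τ(σ(6)) = τ(4) = 6, τ(σ(7)) = τ(6) = 1, τ(σ(8)) = τ(1) = 4.
Hence στ = [5 0 3 8 2 7 6 1 4].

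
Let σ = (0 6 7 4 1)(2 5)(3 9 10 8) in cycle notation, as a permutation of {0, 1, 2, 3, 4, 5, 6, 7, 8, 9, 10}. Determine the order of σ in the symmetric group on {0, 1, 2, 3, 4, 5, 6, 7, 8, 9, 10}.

20

The disjoint cycles have lengths 5, 4, 2.
The order is lcm(5, 4, 2) = 20.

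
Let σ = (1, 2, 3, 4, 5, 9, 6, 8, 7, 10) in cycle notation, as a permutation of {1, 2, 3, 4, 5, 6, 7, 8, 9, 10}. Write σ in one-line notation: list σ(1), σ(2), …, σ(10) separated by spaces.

Each element maps to the next entry in its cycle (wrapping to the front): 1↦2, 2↦3, 3↦4, 4↦5, 5↦9, 6↦8, 7↦10, 8↦7, 9↦6, 10↦1.
So the one-line form is 2 3 4 5 9 8 10 7 6 1.

2 3 4 5 9 8 10 7 6 1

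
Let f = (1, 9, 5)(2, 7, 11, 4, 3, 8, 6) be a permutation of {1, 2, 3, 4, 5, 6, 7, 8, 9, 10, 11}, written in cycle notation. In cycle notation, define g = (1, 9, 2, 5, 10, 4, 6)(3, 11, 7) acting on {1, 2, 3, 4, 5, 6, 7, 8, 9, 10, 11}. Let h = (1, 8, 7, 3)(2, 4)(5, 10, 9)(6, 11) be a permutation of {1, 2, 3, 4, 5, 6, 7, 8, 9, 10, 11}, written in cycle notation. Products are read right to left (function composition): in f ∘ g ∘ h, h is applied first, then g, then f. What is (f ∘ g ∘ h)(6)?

11

Apply the permutations in order: h(6) = 11, then g(11) = 7, then f(7) = 11. So (f ∘ g ∘ h)(6) = 11.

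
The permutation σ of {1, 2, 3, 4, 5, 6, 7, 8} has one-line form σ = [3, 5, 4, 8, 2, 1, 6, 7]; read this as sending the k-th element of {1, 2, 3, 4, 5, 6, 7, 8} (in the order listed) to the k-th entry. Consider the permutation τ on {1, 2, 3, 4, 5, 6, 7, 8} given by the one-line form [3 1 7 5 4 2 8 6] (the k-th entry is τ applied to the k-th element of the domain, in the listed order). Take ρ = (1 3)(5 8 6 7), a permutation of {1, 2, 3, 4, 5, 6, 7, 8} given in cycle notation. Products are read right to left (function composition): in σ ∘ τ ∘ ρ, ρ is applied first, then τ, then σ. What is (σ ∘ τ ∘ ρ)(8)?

5

(σ ∘ τ ∘ ρ)(8) = σ(τ(ρ(8))). ρ(8) = 6, then τ(6) = 2, then σ(2) = 5, so the result is 5.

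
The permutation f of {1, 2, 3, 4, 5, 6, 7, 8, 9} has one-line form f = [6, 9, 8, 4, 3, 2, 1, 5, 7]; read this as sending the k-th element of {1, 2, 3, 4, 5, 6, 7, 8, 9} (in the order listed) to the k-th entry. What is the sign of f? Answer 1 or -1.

In disjoint-cycle form the cycle lengths are 5, 3, 1.
A cycle is odd iff its length is even; f has 0 even-length cycles, so sgn(f) = (−1)^0 and f is even.

1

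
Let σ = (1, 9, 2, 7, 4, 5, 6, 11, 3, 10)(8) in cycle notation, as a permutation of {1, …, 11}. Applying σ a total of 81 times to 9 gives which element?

9 lies in the 10-cycle (1, 9, 2, 7, 4, 5, 6, 11, 3, 10).
On a 10-cycle, σ^10 is the identity, so σ^81 = σ^1 there (81 ≡ 1 mod 10).
Advancing 1 step from 9: 9 → 2.

2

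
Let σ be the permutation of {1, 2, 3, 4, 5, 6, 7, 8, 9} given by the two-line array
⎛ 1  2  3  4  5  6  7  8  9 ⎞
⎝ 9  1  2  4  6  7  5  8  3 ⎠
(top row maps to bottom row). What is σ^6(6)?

Tracing 6 → 7 → … returns to 6 after 3 steps, so 6 lies in a 3-cycle (5 6 7).
Since the cycle has length 3, σ^6 acts on it the same as σ^0 (6 mod 3 = 0).
So σ^6(6) = 6.

6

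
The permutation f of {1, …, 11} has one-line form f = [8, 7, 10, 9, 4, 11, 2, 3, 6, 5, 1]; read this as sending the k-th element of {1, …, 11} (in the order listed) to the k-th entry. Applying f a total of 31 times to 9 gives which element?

8

Tracing 9 → 6 → … returns to 9 after 9 steps, so 9 lies in a 9-cycle (1 8 3 10 5 4 9 6 11).
Powers repeat with period 9 on this cycle, and 31 mod 9 = 4, so f^31(9) = f^4(9).
Stepping 4 places around the cycle: 9 → 6 → 11 → 1 → 8.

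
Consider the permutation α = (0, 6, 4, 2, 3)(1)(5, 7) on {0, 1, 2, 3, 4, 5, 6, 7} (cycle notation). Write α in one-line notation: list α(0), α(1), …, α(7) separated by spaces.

Each element maps to the next entry in its cycle (wrapping to the front): 0→6, 1→1, 2→3, 3→0, 4→2, 5→7, 6→4, 7→5.
Listing these in domain order gives 6 1 3 0 2 7 4 5.

6 1 3 0 2 7 4 5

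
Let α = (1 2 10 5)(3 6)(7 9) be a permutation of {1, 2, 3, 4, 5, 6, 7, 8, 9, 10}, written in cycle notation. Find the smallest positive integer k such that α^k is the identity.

4

The disjoint cycles have lengths 4, 2, 2, 1, 1.
Since disjoint cycles commute, ord(α) = lcm(4, 2, 2) = 4.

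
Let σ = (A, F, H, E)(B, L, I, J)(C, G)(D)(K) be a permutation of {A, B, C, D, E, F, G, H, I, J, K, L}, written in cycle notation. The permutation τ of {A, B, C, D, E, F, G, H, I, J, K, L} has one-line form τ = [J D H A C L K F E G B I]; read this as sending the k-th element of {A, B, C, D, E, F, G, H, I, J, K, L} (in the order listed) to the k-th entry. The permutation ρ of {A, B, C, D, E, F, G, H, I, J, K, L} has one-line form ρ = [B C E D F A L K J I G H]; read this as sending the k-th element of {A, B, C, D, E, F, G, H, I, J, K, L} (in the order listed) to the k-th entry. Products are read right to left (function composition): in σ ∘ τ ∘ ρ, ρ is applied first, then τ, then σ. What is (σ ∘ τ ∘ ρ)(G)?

J

(σ ∘ τ ∘ ρ)(G) = σ(τ(ρ(G))). ρ(G) = L, then τ(L) = I, then σ(I) = J, so the result is J.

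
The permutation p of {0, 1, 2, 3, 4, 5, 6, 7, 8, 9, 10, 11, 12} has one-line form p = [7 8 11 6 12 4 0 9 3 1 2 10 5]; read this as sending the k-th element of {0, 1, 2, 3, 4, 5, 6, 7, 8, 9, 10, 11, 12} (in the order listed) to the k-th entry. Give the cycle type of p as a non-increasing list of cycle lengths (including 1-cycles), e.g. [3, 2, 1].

The disjoint cycles are (0 7 9 1 8 3 6)(2 11 10)(4 12 5), with lengths 7, 3, 3 in non-increasing order.

[7, 3, 3]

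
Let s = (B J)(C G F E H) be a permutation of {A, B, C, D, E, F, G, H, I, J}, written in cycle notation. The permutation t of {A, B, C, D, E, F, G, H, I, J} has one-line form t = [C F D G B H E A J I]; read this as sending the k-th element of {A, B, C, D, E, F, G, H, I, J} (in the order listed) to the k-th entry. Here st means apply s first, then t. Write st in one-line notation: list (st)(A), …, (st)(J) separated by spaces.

C I E G A B H D J F

Chase each element through s then t: A → A → C; B → J → I; C → G → E; D → D → G; E → H → A; F → E → B; G → F → H; H → C → D; I → I → J; J → B → F.
So st in one-line form is C I E G A B H D J F.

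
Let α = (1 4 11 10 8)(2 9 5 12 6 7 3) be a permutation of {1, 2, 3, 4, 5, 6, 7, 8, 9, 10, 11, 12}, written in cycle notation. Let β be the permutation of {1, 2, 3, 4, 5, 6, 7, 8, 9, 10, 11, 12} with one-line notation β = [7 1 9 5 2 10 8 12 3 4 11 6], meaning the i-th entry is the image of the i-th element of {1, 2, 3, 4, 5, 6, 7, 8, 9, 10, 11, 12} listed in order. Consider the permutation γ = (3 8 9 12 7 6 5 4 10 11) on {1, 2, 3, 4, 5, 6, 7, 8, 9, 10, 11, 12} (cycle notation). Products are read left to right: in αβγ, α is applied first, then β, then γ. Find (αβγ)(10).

Apply the permutations in order: α(10) = 8, then β(8) = 12, then γ(12) = 7. So (αβγ)(10) = 7.

7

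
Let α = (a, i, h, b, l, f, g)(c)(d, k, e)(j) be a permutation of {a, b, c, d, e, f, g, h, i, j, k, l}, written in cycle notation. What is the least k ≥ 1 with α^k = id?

The disjoint cycles have lengths 7, 3, 1, 1.
The order of α is the least common multiple of its cycle lengths: lcm(7, 3) = 21.

21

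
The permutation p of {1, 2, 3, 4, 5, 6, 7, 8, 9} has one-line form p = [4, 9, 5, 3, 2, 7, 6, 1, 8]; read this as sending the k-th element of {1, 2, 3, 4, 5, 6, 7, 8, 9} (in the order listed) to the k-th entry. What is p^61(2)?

Tracing 2 → 9 → … returns to 2 after 7 steps, so 2 lies in a 7-cycle (1 4 3 5 2 9 8).
Powers repeat with period 7 on this cycle, and 61 mod 7 = 5, so p^61(2) = p^5(2).
Advancing 5 steps from 2: 2 → 9 → 8 → 1 → 4 → 3.

3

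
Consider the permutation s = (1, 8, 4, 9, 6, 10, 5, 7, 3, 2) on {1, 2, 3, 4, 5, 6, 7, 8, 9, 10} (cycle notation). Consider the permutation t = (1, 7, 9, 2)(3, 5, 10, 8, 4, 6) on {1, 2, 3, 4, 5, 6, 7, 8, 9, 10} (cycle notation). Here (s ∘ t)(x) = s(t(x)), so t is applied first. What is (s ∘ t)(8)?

t(8) = 4, then s(4) = 9; composing gives (s ∘ t)(8) = 9.

9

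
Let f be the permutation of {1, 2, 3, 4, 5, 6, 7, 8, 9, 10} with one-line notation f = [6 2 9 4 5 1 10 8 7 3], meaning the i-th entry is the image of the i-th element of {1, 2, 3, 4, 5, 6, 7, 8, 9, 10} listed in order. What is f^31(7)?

9

Tracing 7 → 10 → … returns to 7 after 4 steps, so 7 lies in a 4-cycle (3 9 7 10).
Powers repeat with period 4 on this cycle, and 31 mod 4 = 3, so f^31(7) = f^3(7).
Advancing 3 steps from 7: 7 → 10 → 3 → 9.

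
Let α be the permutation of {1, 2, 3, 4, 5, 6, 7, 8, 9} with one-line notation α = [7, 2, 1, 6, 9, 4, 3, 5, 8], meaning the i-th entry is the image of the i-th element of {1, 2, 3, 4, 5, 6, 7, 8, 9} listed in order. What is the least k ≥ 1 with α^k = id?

The disjoint-cycle form of α has cycle lengths 3, 3, 2, 1.
Since disjoint cycles commute, ord(α) = lcm(3, 3, 2) = 6.

6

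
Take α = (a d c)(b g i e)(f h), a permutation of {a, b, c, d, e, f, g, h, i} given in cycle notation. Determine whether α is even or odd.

The cycle lengths are 4, 3, 2.
A cycle of length ℓ contributes ℓ−1 transpositions, so α is a product of 3 + 2 + 1 = 6 transpositions — even.

even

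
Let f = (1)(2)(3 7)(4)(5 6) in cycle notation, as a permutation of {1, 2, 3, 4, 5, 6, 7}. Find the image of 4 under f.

The 1-cycle (4) fixes 4, so f(4) = 4.

4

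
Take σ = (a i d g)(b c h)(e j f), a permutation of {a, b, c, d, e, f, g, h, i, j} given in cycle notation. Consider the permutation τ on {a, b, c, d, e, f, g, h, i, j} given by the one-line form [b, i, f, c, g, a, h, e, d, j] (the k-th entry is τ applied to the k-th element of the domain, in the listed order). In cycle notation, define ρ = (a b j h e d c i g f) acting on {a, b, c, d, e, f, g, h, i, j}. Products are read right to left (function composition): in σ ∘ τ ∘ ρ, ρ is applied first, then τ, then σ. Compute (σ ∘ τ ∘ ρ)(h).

a

Apply the permutations in order: ρ(h) = e, then τ(e) = g, then σ(g) = a. So (σ ∘ τ ∘ ρ)(h) = a.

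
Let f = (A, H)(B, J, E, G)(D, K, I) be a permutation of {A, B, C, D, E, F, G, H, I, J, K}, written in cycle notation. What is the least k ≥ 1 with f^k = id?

12

The disjoint cycles have lengths 4, 3, 2, 1, 1.
Since disjoint cycles commute, ord(f) = lcm(4, 3, 2) = 12.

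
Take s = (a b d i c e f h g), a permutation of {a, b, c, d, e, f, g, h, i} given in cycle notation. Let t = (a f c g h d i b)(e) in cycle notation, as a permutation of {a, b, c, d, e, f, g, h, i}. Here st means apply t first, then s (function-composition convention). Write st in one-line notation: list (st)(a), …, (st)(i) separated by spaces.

h b a c f e g i d

(st)(x) = s(t(x)). Computing each image: s(t(a)) = s(f) = h, s(t(b)) = s(a) = b, s(t(c)) = s(g) = a, s(t(d)) = s(i) = c, s(t(e)) = s(e) = f, s(t(f)) = s(c) = e, s(t(g)) = s(h) = g, s(t(h)) = s(d) = i, s(t(i)) = s(b) = d.
Hence st = [h b a c f e g i d].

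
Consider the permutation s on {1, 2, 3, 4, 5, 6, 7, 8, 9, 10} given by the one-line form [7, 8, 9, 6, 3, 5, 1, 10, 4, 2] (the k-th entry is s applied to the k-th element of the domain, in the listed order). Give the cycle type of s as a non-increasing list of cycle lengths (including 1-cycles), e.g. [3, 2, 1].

The disjoint cycles are (1 7)(2 8 10)(3 9 4 6 5), with lengths 5, 3, 2 in non-increasing order.

[5, 3, 2]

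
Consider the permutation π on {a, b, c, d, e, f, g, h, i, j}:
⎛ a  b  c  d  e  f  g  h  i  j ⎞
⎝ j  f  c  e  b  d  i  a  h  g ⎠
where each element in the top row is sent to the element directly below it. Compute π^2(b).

Tracing b → f → … returns to b after 4 steps, so b lies in a 4-cycle (b f d e).
Stepping 2 places around the cycle: b → f → d.

d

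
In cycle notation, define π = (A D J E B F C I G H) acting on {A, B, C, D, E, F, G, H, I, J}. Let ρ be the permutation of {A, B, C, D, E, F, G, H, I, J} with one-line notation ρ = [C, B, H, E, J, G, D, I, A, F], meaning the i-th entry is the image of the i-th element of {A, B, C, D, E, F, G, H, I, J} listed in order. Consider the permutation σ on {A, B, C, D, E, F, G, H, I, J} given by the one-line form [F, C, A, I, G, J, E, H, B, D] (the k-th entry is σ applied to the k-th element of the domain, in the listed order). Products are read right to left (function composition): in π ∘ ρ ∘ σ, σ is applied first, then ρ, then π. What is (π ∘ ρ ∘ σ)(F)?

(π ∘ ρ ∘ σ)(F) = π(ρ(σ(F))). σ(F) = J, then ρ(J) = F, then π(F) = C, so the result is C.

C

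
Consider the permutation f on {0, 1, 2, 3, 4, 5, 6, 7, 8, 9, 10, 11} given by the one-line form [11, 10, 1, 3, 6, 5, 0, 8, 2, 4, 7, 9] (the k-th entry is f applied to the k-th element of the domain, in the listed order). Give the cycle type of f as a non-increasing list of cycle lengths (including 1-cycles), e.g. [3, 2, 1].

[5, 5, 1, 1]

The disjoint cycles are (0 11 9 4 6)(1 10 7 8 2)(3)(5), with lengths 5, 5, 1, 1 in non-increasing order.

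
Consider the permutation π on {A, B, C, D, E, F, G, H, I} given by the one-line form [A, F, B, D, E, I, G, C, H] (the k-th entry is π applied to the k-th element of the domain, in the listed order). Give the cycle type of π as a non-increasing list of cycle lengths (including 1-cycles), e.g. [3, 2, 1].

[5, 1, 1, 1, 1]

The disjoint cycles are (A)(B F I H C)(D)(E)(G), with lengths 5, 1, 1, 1, 1 in non-increasing order.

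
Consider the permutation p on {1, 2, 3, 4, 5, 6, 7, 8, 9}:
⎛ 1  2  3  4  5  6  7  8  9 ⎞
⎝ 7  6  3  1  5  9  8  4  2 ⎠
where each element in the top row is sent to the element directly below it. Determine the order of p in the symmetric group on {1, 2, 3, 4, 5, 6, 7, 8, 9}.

12

Writing p as disjoint cycles, the cycle lengths are 4, 3, 1, 1.
The order of p is the least common multiple of its cycle lengths: lcm(4, 3) = 12.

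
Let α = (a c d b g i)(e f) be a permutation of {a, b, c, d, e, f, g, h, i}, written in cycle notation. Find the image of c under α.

c appears in (a c d b g i); the next entry (wrapping around) is d.

d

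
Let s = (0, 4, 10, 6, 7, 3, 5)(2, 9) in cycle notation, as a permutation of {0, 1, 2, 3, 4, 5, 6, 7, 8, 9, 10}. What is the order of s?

The disjoint cycles have lengths 7, 2, 1, 1.
The order is lcm(7, 2) = 14.

14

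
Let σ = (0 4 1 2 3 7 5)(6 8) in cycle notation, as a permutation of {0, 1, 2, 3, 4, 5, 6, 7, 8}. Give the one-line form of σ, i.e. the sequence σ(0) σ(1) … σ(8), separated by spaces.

4 2 3 7 1 0 8 5 6

Reading each image from the cycles: 0↦4, 1↦2, 2↦3, 3↦7, 4↦1, 5↦0, 6↦8, 7↦5, 8↦6.
So the one-line form is 4 2 3 7 1 0 8 5 6.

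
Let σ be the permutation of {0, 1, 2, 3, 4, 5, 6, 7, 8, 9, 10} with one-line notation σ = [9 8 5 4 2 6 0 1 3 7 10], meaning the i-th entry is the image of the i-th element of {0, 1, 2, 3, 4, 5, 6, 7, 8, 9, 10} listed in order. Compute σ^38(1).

Tracing 1 → 8 → … returns to 1 after 10 steps, so 1 lies in a 10-cycle (0, 9, 7, 1, 8, 3, 4, 2, 5, 6).
Powers repeat with period 10 on this cycle, and 38 mod 10 = 8, so σ^38(1) = σ^8(1).
Stepping 8 places around the cycle: 1 → 8 → 3 → 4 → 2 → 5 → 6 → 0 → 9.

9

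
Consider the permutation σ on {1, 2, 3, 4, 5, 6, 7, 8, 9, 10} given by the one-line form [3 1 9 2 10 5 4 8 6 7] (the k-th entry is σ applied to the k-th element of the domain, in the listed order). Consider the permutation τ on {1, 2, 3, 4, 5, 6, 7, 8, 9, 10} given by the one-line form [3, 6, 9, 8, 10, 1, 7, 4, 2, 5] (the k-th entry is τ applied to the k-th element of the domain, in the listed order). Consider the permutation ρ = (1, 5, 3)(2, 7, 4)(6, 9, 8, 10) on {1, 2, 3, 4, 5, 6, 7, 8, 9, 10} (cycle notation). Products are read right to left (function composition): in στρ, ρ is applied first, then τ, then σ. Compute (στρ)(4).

(στρ)(4) = σ(τ(ρ(4))). ρ(4) = 2, then τ(2) = 6, then σ(6) = 5, so the result is 5.

5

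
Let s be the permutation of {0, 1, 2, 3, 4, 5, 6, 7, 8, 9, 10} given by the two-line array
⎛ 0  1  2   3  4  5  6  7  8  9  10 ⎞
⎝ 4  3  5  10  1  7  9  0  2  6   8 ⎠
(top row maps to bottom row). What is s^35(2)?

8

Tracing 2 → 5 → … returns to 2 after 9 steps, so 2 lies in a 9-cycle (0, 4, 1, 3, 10, 8, 2, 5, 7).
Since the cycle has length 9, s^35 acts on it the same as s^8 (35 mod 9 = 8).
Advancing 8 steps from 2: 2 → 5 → 7 → 0 → 4 → 1 → 3 → 10 → 8.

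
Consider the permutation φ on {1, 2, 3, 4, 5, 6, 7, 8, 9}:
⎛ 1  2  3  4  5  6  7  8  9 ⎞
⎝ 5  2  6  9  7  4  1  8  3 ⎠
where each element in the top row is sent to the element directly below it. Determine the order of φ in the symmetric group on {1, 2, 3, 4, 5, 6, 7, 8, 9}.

The disjoint-cycle form of φ has cycle lengths 4, 3, 1, 1.
Since disjoint cycles commute, ord(φ) = lcm(4, 3) = 12.

12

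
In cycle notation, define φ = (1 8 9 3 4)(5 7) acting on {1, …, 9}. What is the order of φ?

10

The disjoint cycles have lengths 5, 2, 1, 1.
The order of φ is the least common multiple of its cycle lengths: lcm(5, 2) = 10.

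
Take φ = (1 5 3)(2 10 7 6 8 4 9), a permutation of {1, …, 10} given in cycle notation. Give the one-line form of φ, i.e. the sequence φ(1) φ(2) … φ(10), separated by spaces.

5 10 1 9 3 8 6 4 2 7

Reading each image from the cycles: 1→5, 2→10, 3→1, 4→9, 5→3, 6→8, 7→6, 8→4, 9→2, 10→7.
Listing these in domain order gives 5 10 1 9 3 8 6 4 2 7.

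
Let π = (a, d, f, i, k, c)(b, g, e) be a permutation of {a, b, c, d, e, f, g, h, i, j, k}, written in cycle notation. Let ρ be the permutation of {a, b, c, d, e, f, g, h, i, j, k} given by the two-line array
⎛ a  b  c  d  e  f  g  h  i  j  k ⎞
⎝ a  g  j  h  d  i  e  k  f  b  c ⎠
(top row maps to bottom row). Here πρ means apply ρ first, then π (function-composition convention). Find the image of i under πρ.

(πρ)(i) = π(ρ(i)). ρ(i) = f, then π(f) = i. So (πρ)(i) = i.

i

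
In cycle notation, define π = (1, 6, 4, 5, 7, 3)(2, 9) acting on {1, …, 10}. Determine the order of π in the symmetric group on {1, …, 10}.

The disjoint cycles have lengths 6, 2, 1, 1.
The order is lcm(6, 2) = 6.

6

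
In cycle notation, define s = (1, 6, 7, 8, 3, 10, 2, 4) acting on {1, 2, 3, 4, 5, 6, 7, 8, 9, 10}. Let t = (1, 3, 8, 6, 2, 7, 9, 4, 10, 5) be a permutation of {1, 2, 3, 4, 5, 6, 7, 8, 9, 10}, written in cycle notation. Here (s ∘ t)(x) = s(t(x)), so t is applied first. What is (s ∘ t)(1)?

10

First apply t: t(1) = 3, then s(3) = 10. Thus (s ∘ t)(1) = 10.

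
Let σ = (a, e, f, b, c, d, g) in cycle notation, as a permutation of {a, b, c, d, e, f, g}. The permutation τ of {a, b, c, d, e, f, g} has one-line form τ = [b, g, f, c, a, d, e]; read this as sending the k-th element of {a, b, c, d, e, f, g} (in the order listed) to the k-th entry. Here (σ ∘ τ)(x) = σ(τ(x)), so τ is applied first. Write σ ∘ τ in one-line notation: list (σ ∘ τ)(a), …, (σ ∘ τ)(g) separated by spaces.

(σ ∘ τ)(x) = σ(τ(x)). Computing each image: σ(τ(a)) = σ(b) = c, σ(τ(b)) = σ(g) = a, σ(τ(c)) = σ(f) = b, σ(τ(d)) = σ(c) = d, σ(τ(e)) = σ(a) = e, σ(τ(f)) = σ(d) = g, σ(τ(g)) = σ(e) = f.
Hence σ ∘ τ = [c a b d e g f].

c a b d e g f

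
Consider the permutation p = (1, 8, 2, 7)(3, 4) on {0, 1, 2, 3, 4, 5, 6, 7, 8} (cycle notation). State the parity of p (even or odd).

even

The cycle lengths are 4, 2, 1, 1, 1.
A cycle is odd iff its length is even; p has 2 even-length cycles, so sgn(p) = (−1)^2 and p is even.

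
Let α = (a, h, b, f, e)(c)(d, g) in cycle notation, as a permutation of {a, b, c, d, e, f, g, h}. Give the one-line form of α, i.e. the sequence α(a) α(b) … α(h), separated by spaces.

Reading each image from the cycles: a→h, b→f, c→c, d→g, e→a, f→e, g→d, h→b.
Listing these in domain order gives h f c g a e d b.

h f c g a e d b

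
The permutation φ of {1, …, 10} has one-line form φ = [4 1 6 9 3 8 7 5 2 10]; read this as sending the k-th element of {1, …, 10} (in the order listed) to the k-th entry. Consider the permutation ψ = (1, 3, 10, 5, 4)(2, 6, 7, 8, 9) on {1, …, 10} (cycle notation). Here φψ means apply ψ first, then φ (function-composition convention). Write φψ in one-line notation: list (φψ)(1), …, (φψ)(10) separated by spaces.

For each element, apply ψ then φ: 1 → 3 → 6; 2 → 6 → 8; 3 → 10 → 10; 4 → 1 → 4; 5 → 4 → 9; 6 → 7 → 7; 7 → 8 → 5; 8 → 9 → 2; 9 → 2 → 1; 10 → 5 → 3.
Collecting the images, φψ = [6 8 10 4 9 7 5 2 1 3].

6 8 10 4 9 7 5 2 1 3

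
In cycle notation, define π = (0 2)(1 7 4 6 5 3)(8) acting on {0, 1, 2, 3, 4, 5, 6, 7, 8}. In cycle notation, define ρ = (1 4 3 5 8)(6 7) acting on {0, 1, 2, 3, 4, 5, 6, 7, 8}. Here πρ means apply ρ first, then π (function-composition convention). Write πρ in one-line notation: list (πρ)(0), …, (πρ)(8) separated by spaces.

(πρ)(x) = π(ρ(x)). Computing each image: π(ρ(0)) = π(0) = 2, π(ρ(1)) = π(4) = 6, π(ρ(2)) = π(2) = 0, π(ρ(3)) = π(5) = 3, π(ρ(4)) = π(3) = 1, π(ρ(5)) = π(8) = 8, π(ρ(6)) = π(7) = 4, π(ρ(7)) = π(6) = 5, π(ρ(8)) = π(1) = 7.
Hence πρ = [2 6 0 3 1 8 4 5 7].

2 6 0 3 1 8 4 5 7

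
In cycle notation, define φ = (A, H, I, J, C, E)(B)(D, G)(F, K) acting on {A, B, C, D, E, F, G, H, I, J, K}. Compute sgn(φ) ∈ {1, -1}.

-1

The cycle lengths are 6, 2, 2, 1.
A cycle is odd iff its length is even; φ has 3 even-length cycles, so sgn(φ) = (−1)^3 and φ is odd.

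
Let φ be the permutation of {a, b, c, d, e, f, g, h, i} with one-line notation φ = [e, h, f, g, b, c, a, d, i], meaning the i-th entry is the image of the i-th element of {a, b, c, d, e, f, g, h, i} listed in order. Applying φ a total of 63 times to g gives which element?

Tracing g → a → … returns to g after 6 steps, so g lies in a 6-cycle (a e b h d g).
Since the cycle has length 6, φ^63 acts on it the same as φ^3 (63 mod 6 = 3).
Advancing 3 steps from g: g → a → e → b.

b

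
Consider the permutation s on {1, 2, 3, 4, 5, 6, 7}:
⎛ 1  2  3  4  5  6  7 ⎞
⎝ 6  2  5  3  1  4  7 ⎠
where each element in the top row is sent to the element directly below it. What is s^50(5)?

5

Tracing 5 → 1 → … returns to 5 after 5 steps, so 5 lies in a 5-cycle (1, 6, 4, 3, 5).
On a 5-cycle, s^5 is the identity, so s^50 = s^0 there (50 ≡ 0 mod 5).
So s^50(5) = 5.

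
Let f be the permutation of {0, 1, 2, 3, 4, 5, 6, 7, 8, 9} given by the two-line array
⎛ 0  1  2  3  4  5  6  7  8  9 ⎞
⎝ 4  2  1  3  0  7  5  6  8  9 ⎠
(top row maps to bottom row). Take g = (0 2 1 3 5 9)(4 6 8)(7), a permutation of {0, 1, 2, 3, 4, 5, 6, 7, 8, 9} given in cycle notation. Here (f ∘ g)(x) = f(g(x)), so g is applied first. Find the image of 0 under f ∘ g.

1

(f ∘ g)(0) = f(g(0)). g(0) = 2, then f(2) = 1. So (f ∘ g)(0) = 1.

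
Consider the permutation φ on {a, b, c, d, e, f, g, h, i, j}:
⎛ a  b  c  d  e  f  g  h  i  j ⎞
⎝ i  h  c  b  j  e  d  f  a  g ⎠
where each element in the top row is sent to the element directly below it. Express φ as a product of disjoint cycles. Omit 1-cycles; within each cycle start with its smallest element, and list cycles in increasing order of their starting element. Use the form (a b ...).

(a i)(b h f e j g d)

Iterating φ from a gives a → i → a; that is the 2-cycle (a i).
Continuing from each remaining unvisited element yields (a i)(b h f e j g d).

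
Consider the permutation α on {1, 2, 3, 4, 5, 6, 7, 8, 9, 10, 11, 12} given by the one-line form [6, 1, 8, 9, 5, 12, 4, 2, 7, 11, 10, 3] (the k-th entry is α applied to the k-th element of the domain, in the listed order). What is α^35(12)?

6

Tracing 12 → 3 → … returns to 12 after 6 steps, so 12 lies in a 6-cycle (1 6 12 3 8 2).
Powers repeat with period 6 on this cycle, and 35 mod 6 = 5, so α^35(12) = α^5(12).
Stepping 5 places around the cycle: 12 → 3 → 8 → 2 → 1 → 6.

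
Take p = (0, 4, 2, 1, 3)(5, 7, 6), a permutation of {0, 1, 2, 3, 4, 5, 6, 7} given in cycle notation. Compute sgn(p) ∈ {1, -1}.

The cycle lengths are 5, 3.
A cycle of length ℓ contributes ℓ−1 transpositions, so p is a product of 4 + 2 = 6 transpositions — even.

1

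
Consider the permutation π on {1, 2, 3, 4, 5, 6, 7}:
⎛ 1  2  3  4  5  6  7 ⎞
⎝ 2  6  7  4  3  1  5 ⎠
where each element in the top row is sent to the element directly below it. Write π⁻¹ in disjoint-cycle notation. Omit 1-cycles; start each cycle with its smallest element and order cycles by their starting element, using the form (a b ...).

(1 6 2)(3 5 7)

First write π in disjoint cycles: (1 2 6)(3 7 5).
The inverse reverses every cycle; in canonical form, π⁻¹ = (1 6 2)(3 5 7).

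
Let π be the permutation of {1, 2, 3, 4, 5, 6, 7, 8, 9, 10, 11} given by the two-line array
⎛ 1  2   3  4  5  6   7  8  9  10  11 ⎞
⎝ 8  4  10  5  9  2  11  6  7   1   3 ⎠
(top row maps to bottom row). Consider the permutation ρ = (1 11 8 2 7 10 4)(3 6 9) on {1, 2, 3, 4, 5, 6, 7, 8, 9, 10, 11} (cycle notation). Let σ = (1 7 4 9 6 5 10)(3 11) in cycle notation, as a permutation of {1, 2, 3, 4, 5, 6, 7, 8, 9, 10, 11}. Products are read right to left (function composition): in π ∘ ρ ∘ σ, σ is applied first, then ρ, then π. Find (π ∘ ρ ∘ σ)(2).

Chase 2: σ(2) = 2; ρ(2) = 7; π(7) = 11. Hence (π ∘ ρ ∘ σ)(2) = 11.

11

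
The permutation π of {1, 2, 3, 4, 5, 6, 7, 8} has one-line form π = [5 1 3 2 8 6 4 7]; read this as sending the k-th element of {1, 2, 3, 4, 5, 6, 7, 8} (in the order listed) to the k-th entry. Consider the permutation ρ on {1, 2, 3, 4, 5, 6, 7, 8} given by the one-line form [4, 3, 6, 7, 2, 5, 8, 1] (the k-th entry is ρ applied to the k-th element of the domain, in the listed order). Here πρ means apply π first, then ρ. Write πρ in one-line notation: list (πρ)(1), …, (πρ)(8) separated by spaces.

2 4 6 3 1 5 7 8

(πρ)(x) = ρ(π(x)). Computing each image: ρ(π(1)) = ρ(5) = 2, ρ(π(2)) = ρ(1) = 4, ρ(π(3)) = ρ(3) = 6, ρ(π(4)) = ρ(2) = 3, ρ(π(5)) = ρ(8) = 1, ρ(π(6)) = ρ(6) = 5, ρ(π(7)) = ρ(4) = 7, ρ(π(8)) = ρ(7) = 8.
Hence πρ = [2 4 6 3 1 5 7 8].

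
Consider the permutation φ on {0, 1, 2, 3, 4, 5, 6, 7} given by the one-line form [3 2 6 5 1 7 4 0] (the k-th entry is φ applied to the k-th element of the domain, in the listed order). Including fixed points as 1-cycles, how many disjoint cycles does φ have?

2

The cycle decomposition is (0, 3, 5, 7)(1, 2, 6, 4), which has 2 cycles (counting 1-cycles).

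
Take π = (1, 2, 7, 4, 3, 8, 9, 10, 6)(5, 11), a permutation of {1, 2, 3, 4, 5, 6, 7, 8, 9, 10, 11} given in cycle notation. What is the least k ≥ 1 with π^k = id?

18

The cycle type of π is (9, 2).
The order of π is the least common multiple of its cycle lengths: lcm(9, 2) = 18.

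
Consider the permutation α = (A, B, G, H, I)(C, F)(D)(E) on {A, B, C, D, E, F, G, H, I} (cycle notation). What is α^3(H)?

H lies in the 5-cycle (A, B, G, H, I).
Stepping 3 places around the cycle: H → I → A → B.

B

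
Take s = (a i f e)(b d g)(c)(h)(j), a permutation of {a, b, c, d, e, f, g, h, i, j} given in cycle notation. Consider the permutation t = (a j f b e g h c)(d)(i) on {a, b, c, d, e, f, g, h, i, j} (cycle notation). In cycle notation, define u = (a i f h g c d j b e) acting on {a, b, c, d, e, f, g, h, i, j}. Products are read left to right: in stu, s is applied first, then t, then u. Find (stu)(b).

Apply the permutations in order: s(b) = d, then t(d) = d, then u(d) = j. So (stu)(b) = j.

j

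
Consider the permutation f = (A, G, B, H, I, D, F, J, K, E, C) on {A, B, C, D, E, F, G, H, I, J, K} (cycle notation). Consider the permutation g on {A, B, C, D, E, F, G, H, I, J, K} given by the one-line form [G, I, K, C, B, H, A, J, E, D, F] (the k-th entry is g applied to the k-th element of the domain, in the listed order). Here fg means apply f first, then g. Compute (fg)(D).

(fg)(D) = g(f(D)). f(D) = F, then g(F) = H. So (fg)(D) = H.

H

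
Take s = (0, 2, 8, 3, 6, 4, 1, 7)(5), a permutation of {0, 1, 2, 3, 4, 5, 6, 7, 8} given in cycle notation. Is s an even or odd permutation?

odd

The cycle lengths are 8, 1.
A cycle of length ℓ contributes ℓ−1 transpositions, so s is a product of 7 transpositions — odd.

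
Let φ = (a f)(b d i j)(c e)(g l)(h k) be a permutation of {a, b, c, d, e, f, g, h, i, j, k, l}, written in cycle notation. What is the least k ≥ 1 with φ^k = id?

4

The disjoint cycles have lengths 4, 2, 2, 2, 2.
Since disjoint cycles commute, ord(φ) = lcm(4, 2, 2, 2, 2) = 4.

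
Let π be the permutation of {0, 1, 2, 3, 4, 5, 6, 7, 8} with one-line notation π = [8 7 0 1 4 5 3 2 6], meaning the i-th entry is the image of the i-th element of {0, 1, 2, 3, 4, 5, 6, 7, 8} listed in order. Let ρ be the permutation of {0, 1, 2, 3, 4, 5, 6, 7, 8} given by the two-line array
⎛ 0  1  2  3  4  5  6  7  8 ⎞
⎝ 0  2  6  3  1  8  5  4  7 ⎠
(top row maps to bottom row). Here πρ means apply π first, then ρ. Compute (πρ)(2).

First apply π: π(2) = 0, then ρ(0) = 0. Thus (πρ)(2) = 0.

0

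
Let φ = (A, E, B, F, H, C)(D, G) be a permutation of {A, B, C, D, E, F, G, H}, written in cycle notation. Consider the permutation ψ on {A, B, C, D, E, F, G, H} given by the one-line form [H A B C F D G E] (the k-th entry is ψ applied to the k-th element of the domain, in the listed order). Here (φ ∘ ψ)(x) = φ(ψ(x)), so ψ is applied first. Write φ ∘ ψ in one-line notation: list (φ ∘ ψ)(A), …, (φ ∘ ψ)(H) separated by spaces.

C E F A H G D B

Chase each element through ψ then φ: A → H → C; B → A → E; C → B → F; D → C → A; E → F → H; F → D → G; G → G → D; H → E → B.
So φ ∘ ψ in one-line form is C E F A H G D B.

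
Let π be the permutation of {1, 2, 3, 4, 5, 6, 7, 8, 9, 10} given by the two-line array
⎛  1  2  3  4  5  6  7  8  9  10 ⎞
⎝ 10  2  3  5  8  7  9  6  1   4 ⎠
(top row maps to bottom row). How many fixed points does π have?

2

The fixed points (elements with π(x) = x) are {2, 3}, so there are 2.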